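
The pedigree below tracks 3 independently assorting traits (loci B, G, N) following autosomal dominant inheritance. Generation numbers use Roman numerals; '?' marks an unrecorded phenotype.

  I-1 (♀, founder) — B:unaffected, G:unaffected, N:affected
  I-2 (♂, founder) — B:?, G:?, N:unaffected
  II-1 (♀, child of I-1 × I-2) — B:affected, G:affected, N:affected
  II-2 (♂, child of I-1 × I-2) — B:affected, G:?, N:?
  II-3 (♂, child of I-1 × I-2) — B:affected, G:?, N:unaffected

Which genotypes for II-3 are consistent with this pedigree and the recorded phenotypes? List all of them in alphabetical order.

II-3 ∈ {Bb Gg nn, Bb gg nn}

B/I-1 un ·: bb
B/I-2 ? ·: Bb|BB
B/II-1 aff I-1×I-2: Bb
B/II-2 aff I-1×I-2: Bb
B/II-3 aff I-1×I-2: Bb
⇒ B over [I-1,I-2,II-1,II-2,II-3]: 2 consistent
G/I-1 un ·: gg
G/I-2 ? ·: Gg|GG
G/II-1 aff I-1×I-2: Gg
G/II-2 ? I-1×I-2: gg|Gg
G/II-3 ? I-1×I-2: gg|Gg
⇒ G over [I-1,I-2,II-1,II-2,II-3]: 5 consistent
N/I-1 aff ·: Nn
N/I-2 un ·: nn
N/II-1 aff I-1×I-2: Nn
N/II-2 ? I-1×I-2: nn|Nn
N/II-3 un I-1×I-2: nn
⇒ N over [I-1,I-2,II-1,II-2,II-3]: 2 consistent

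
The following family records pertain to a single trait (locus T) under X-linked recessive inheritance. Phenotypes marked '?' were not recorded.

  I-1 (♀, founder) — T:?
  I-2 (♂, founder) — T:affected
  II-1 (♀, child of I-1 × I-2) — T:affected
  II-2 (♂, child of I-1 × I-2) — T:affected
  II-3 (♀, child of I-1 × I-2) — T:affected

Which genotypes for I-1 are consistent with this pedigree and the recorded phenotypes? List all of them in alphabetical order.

I-1 ∈ {X^TX^t, X^tX^t}

T/I-1 ? ·: X^TX^t|X^tX^t
T/I-2 aff ·: X^tY
T/II-1 aff I-1×I-2: X^tX^t
T/II-2 aff I-1×I-2: X^tY
T/II-3 aff I-1×I-2: X^tX^t
⇒ T over [I-1,I-2,II-1,II-2,II-3]: 2 consistent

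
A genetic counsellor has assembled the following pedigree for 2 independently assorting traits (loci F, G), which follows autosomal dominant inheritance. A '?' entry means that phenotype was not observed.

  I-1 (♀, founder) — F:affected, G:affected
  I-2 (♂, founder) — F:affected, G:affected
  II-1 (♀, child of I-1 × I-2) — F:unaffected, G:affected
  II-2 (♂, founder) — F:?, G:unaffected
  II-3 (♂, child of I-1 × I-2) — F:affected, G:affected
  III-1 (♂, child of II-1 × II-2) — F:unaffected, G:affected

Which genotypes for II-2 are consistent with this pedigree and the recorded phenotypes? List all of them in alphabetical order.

F/I-1 aff ·: Ff
F/I-2 aff ·: Ff
F/II-1 un I-1×I-2: ff
F/II-2 ? ·: ff|Ff
F/II-3 aff I-1×I-2: Ff|FF
F/III-1 un II-1×II-2: ff
⇒ F over [I-1,I-2,II-1,II-2,II-3,III-1]: 4 consistent
G/I-1 aff ·: Gg|GG
G/I-2 aff ·: Gg|GG
G/II-1 aff I-1×I-2: Gg|GG
G/II-2 un ·: gg
G/II-3 aff I-1×I-2: Gg|GG
G/III-1 aff II-1×II-2: Gg
⇒ G over [I-1,I-2,II-1,II-2,II-3,III-1]: 13 consistent

II-2 ∈ {Ff gg, ff gg}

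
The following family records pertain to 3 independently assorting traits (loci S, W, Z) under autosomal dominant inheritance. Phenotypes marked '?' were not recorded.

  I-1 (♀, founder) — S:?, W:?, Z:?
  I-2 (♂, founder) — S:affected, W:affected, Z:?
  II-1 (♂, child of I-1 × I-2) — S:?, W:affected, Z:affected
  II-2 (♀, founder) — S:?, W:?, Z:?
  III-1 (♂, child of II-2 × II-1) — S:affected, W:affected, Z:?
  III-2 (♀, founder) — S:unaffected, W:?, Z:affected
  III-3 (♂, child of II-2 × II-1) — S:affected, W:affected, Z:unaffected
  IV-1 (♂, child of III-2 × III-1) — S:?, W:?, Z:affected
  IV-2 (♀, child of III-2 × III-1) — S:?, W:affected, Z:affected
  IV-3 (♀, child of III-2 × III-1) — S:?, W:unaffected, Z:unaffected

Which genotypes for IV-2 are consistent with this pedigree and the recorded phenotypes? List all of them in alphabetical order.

IV-2 ∈ {Ss WW ZZ, Ss WW Zz, Ss Ww ZZ, Ss Ww Zz, ss WW ZZ, ss WW Zz, ss Ww ZZ, ss Ww Zz}

S/I-1 ? ·: ss|Ss|SS
S/I-2 aff ·: Ss|SS
S/II-1 ? I-1×I-2: ss|Ss|SS
S/II-2 ? ·: ss|Ss|SS
S/III-1 aff II-2×II-1: Ss|SS
S/III-2 un ·: ss
S/III-3 aff II-2×II-1: Ss|SS
S/IV-1 ? III-2×III-1: ss|Ss
S/IV-2 ? III-2×III-1: ss|Ss
S/IV-3 ? III-2×III-1: ss|Ss
⇒ S over [I-1,I-2,II-1,II-2,III-1,III-2,III-3,IV-1,IV-2,IV-3]: 360 consistent
W/I-1 ? ·: ww|Ww|WW
W/I-2 aff ·: Ww|WW
W/II-1 aff I-1×I-2: Ww|WW
W/II-2 ? ·: ww|Ww|WW
W/III-1 aff II-2×II-1: Ww
W/III-2 ? ·: ww|Ww
W/III-3 aff II-2×II-1: Ww|WW
W/IV-1 ? III-2×III-1: ww|Ww|WW
W/IV-2 aff III-2×III-1: Ww|WW
W/IV-3 un III-2×III-1: ww
⇒ W over [I-1,I-2,II-1,II-2,III-1,III-2,III-3,IV-1,IV-2,IV-3]: 296 consistent
Z/I-1 ? ·: zz|Zz|ZZ
Z/I-2 ? ·: zz|Zz|ZZ
Z/II-1 aff I-1×I-2: Zz
Z/II-2 ? ·: zz|Zz
Z/III-1 ? II-2×II-1: zz|Zz
Z/III-2 aff ·: Zz
Z/III-3 un II-2×II-1: zz
Z/IV-1 aff III-2×III-1: Zz|ZZ
Z/IV-2 aff III-2×III-1: Zz|ZZ
Z/IV-3 un III-2×III-1: zz
⇒ Z over [I-1,I-2,II-1,II-2,III-1,III-2,III-3,IV-1,IV-2,IV-3]: 70 consistent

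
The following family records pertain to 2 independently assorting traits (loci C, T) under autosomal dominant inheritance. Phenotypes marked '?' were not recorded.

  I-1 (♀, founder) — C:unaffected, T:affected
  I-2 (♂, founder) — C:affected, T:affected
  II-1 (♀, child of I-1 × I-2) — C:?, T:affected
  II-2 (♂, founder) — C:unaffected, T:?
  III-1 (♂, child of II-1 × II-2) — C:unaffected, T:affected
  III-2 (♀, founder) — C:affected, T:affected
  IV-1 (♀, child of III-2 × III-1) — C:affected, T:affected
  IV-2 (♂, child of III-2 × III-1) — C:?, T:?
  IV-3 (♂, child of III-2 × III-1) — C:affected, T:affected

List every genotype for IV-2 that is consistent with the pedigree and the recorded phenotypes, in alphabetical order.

C/I-1 un ·: cc
C/I-2 aff ·: Cc|CC
C/II-1 ? I-1×I-2: cc|Cc
C/II-2 un ·: cc
C/III-1 un II-1×II-2: cc
C/III-2 aff ·: Cc|CC
C/IV-1 aff III-2×III-1: Cc
C/IV-2 ? III-2×III-1: cc|Cc
C/IV-3 aff III-2×III-1: Cc
⇒ C over [I-1,I-2,II-1,II-2,III-1,III-2,IV-1,IV-2,IV-3]: 9 consistent
T/I-1 aff ·: Tt|TT
T/I-2 aff ·: Tt|TT
T/II-1 aff I-1×I-2: Tt|TT
T/II-2 ? ·: tt|Tt|TT
T/III-1 aff II-1×II-2: Tt|TT
T/III-2 aff ·: Tt|TT
T/IV-1 aff III-2×III-1: Tt|TT
T/IV-2 ? III-2×III-1: tt|Tt|TT
T/IV-3 aff III-2×III-1: Tt|TT
⇒ T over [I-1,I-2,II-1,II-2,III-1,III-2,IV-1,IV-2,IV-3]: 466 consistent

IV-2 ∈ {Cc TT, Cc Tt, Cc tt, cc TT, cc Tt, cc tt}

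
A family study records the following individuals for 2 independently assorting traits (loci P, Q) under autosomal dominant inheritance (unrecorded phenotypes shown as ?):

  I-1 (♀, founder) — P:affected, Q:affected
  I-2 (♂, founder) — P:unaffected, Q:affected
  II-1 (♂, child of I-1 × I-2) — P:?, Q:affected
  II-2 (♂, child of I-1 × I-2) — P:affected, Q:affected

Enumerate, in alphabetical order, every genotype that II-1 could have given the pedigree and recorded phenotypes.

P/I-1 aff ·: Pp|PP
P/I-2 un ·: pp
P/II-1 ? I-1×I-2: pp|Pp
P/II-2 aff I-1×I-2: Pp
⇒ P over [I-1,I-2,II-1,II-2]: 3 consistent
Q/I-1 aff ·: Qq|QQ
Q/I-2 aff ·: Qq|QQ
Q/II-1 aff I-1×I-2: Qq|QQ
Q/II-2 aff I-1×I-2: Qq|QQ
⇒ Q over [I-1,I-2,II-1,II-2]: 13 consistent

II-1 ∈ {Pp QQ, Pp Qq, pp QQ, pp Qq}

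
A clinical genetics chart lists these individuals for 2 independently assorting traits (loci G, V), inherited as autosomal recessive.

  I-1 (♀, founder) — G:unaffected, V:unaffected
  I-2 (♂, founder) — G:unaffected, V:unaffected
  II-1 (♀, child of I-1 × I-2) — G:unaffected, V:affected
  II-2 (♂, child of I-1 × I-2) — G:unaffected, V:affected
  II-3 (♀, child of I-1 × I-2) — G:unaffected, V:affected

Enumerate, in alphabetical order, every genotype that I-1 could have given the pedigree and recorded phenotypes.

G/I-1 un ·: GG|Gg
G/I-2 un ·: GG|Gg
G/II-1 un I-1×I-2: GG|Gg
G/II-2 un I-1×I-2: GG|Gg
G/II-3 un I-1×I-2: GG|Gg
⇒ G over [I-1,I-2,II-1,II-2,II-3]: 25 consistent
V/I-1 un ·: Vv
V/I-2 un ·: Vv
V/II-1 aff I-1×I-2: vv
V/II-2 aff I-1×I-2: vv
V/II-3 aff I-1×I-2: vv
⇒ V over [I-1,I-2,II-1,II-2,II-3]: 1 consistent

I-1 ∈ {GG Vv, Gg Vv}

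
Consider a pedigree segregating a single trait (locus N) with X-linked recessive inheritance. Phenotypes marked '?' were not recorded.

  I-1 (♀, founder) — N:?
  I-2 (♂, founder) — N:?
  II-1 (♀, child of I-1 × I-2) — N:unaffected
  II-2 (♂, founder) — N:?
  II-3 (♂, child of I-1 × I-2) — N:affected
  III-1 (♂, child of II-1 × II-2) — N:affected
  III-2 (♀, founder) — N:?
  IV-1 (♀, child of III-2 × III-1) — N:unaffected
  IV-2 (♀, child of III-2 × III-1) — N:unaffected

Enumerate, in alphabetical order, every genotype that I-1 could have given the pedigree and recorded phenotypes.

N/I-1 ? ·: X^NX^n|X^nX^n
N/I-2 ? ·: X^NY|X^nY
N/II-1 un I-1×I-2: X^NX^n
N/II-2 ? ·: X^NY|X^nY
N/II-3 aff I-1×I-2: X^nY
N/III-1 aff II-1×II-2: X^nY
N/III-2 ? ·: X^NX^N|X^NX^n
N/IV-1 un III-2×III-1: X^NX^n
N/IV-2 un III-2×III-1: X^NX^n
⇒ N over [I-1,I-2,II-1,II-2,II-3,III-1,III-2,IV-1,IV-2]: 12 consistent

I-1 ∈ {X^NX^n, X^nX^n}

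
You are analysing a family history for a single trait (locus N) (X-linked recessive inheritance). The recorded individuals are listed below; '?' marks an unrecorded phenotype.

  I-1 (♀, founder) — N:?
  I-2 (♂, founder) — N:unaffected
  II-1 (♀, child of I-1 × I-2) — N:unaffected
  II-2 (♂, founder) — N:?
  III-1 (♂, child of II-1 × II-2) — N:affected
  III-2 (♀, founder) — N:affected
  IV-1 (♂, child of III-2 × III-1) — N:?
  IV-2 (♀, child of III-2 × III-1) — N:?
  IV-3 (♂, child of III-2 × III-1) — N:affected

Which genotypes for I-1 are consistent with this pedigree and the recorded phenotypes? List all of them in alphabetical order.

N/I-1 ? ·: X^NX^n|X^nX^n
N/I-2 un ·: X^NY
N/II-1 un I-1×I-2: X^NX^n
N/II-2 ? ·: X^NY|X^nY
N/III-1 aff II-1×II-2: X^nY
N/III-2 aff ·: X^nX^n
N/IV-1 ? III-2×III-1: X^nY
N/IV-2 ? III-2×III-1: X^nX^n
N/IV-3 aff III-2×III-1: X^nY
⇒ N over [I-1,I-2,II-1,II-2,III-1,III-2,IV-1,IV-2,IV-3]: 4 consistent

I-1 ∈ {X^NX^n, X^nX^n}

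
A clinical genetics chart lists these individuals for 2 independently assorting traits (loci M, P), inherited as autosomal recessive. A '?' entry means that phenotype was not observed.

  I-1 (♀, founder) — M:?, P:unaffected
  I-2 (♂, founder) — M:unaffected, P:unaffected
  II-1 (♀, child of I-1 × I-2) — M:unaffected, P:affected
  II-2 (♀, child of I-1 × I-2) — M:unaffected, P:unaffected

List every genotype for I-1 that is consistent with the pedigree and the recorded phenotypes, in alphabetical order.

I-1 ∈ {MM Pp, Mm Pp, mm Pp}

M/I-1 ? ·: MM|Mm|mm
M/I-2 un ·: MM|Mm
M/II-1 un I-1×I-2: MM|Mm
M/II-2 un I-1×I-2: MM|Mm
⇒ M over [I-1,I-2,II-1,II-2]: 15 consistent
P/I-1 un ·: Pp
P/I-2 un ·: Pp
P/II-1 aff I-1×I-2: pp
P/II-2 un I-1×I-2: PP|Pp
⇒ P over [I-1,I-2,II-1,II-2]: 2 consistent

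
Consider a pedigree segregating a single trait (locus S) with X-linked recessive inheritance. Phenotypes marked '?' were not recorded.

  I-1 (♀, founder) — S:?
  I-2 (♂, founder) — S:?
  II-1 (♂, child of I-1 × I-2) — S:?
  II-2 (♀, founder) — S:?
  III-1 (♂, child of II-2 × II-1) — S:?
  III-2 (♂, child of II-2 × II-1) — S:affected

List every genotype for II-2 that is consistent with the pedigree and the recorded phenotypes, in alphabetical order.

II-2 ∈ {X^SX^s, X^sX^s}

S/I-1 ? ·: X^SX^S|X^SX^s|X^sX^s
S/I-2 ? ·: X^SY|X^sY
S/II-1 ? I-1×I-2: X^SY|X^sY
S/II-2 ? ·: X^SX^s|X^sX^s
S/III-1 ? II-2×II-1: X^SY|X^sY
S/III-2 aff II-2×II-1: X^sY
⇒ S over [I-1,I-2,II-1,II-2,III-1,III-2]: 24 consistent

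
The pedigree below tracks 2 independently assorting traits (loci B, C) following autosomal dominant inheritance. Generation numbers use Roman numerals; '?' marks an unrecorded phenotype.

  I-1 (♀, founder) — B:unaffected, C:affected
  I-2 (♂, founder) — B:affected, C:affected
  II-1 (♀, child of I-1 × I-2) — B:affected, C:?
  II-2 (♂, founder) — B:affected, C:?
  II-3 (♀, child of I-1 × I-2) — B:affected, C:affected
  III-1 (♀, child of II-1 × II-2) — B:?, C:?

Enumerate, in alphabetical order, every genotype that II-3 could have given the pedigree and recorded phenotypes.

B/I-1 un ·: bb
B/I-2 aff ·: Bb|BB
B/II-1 aff I-1×I-2: Bb
B/II-2 aff ·: Bb|BB
B/II-3 aff I-1×I-2: Bb
B/III-1 ? II-1×II-2: bb|Bb|BB
⇒ B over [I-1,I-2,II-1,II-2,II-3,III-1]: 10 consistent
C/I-1 aff ·: Cc|CC
C/I-2 aff ·: Cc|CC
C/II-1 ? I-1×I-2: cc|Cc|CC
C/II-2 ? ·: cc|Cc|CC
C/II-3 aff I-1×I-2: Cc|CC
C/III-1 ? II-1×II-2: cc|Cc|CC
⇒ C over [I-1,I-2,II-1,II-2,II-3,III-1]: 78 consistent

II-3 ∈ {Bb CC, Bb Cc}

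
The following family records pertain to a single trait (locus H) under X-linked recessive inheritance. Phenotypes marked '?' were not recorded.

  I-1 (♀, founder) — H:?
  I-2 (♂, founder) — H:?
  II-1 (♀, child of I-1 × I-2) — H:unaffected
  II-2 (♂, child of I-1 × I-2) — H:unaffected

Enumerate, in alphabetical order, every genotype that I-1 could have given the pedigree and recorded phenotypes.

H/I-1 ? ·: X^HX^H|X^HX^h
H/I-2 ? ·: X^HY|X^hY
H/II-1 un I-1×I-2: X^HX^H|X^HX^h
H/II-2 un I-1×I-2: X^HY
⇒ H over [I-1,I-2,II-1,II-2]: 5 consistent

I-1 ∈ {X^HX^H, X^HX^h}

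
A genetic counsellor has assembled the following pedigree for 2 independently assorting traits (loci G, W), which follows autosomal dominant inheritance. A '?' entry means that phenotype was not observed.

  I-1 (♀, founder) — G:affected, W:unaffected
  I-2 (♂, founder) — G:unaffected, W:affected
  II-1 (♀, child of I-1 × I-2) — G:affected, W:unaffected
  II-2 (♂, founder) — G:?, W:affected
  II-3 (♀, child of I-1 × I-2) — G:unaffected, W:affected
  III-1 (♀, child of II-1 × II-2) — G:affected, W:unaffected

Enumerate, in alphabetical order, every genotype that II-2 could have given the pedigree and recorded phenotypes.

II-2 ∈ {GG Ww, Gg Ww, gg Ww}

G/I-1 aff ·: Gg
G/I-2 un ·: gg
G/II-1 aff I-1×I-2: Gg
G/II-2 ? ·: gg|Gg|GG
G/II-3 un I-1×I-2: gg
G/III-1 aff II-1×II-2: Gg|GG
⇒ G over [I-1,I-2,II-1,II-2,II-3,III-1]: 5 consistent
W/I-1 un ·: ww
W/I-2 aff ·: Ww
W/II-1 un I-1×I-2: ww
W/II-2 aff ·: Ww
W/II-3 aff I-1×I-2: Ww
W/III-1 un II-1×II-2: ww
⇒ W over [I-1,I-2,II-1,II-2,II-3,III-1]: 1 consistent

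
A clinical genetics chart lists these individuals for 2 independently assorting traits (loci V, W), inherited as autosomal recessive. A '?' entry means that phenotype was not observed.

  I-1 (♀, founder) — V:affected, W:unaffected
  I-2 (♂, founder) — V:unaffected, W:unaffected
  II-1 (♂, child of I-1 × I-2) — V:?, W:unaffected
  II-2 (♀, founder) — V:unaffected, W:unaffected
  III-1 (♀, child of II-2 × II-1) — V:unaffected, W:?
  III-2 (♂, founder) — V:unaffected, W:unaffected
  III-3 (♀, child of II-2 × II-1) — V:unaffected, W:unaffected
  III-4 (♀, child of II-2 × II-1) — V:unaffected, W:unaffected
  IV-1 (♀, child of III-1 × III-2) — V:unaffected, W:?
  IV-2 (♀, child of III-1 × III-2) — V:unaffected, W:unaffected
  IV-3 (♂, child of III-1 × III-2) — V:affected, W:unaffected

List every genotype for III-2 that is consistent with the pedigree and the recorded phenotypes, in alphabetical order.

III-2 ∈ {Vv WW, Vv Ww}

V/I-1 aff ·: vv
V/I-2 un ·: VV|Vv
V/II-1 ? I-1×I-2: Vv|vv
V/II-2 un ·: VV|Vv
V/III-1 un II-2×II-1: Vv
V/III-2 un ·: Vv
V/III-3 un II-2×II-1: VV|Vv
V/III-4 un II-2×II-1: VV|Vv
V/IV-1 un III-1×III-2: VV|Vv
V/IV-2 un III-1×III-2: VV|Vv
V/IV-3 aff III-1×III-2: vv
⇒ V over [I-1,I-2,II-1,II-2,III-1,III-2,III-3,III-4,IV-1,IV-2,IV-3]: 72 consistent
W/I-1 un ·: WW|Ww
W/I-2 un ·: WW|Ww
W/II-1 un I-1×I-2: WW|Ww
W/II-2 un ·: WW|Ww
W/III-1 ? II-2×II-1: WW|Ww|ww
W/III-2 un ·: WW|Ww
W/III-3 un II-2×II-1: WW|Ww
W/III-4 un II-2×II-1: WW|Ww
W/IV-1 ? III-1×III-2: WW|Ww|ww
W/IV-2 un III-1×III-2: WW|Ww
W/IV-3 un III-1×III-2: WW|Ww
⇒ W over [I-1,I-2,II-1,II-2,III-1,III-2,III-3,III-4,IV-1,IV-2,IV-3]: 1232 consistent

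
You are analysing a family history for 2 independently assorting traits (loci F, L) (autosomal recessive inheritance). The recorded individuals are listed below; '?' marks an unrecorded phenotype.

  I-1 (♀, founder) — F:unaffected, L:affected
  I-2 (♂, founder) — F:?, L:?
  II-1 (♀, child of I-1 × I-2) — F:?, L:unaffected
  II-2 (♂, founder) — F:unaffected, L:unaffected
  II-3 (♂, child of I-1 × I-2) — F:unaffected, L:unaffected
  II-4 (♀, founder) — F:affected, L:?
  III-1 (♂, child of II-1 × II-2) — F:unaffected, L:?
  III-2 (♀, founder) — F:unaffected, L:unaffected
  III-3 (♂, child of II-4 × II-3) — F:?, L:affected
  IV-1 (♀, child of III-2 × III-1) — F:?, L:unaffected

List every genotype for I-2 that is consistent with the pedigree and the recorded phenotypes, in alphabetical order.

F/I-1 un ·: FF|Ff
F/I-2 ? ·: FF|Ff|ff
F/II-1 ? I-1×I-2: FF|Ff|ff
F/II-2 un ·: FF|Ff
F/II-3 un I-1×I-2: FF|Ff
F/II-4 aff ·: ff
F/III-1 un II-1×II-2: FF|Ff
F/III-2 un ·: FF|Ff
F/III-3 ? II-4×II-3: Ff|ff
F/IV-1 ? III-2×III-1: FF|Ff|ff
⇒ F over [I-1,I-2,II-1,II-2,II-3,II-4,III-1,III-2,III-3,IV-1]: 368 consistent
L/I-1 aff ·: ll
L/I-2 ? ·: LL|Ll
L/II-1 un I-1×I-2: Ll
L/II-2 un ·: LL|Ll
L/II-3 un I-1×I-2: Ll
L/II-4 ? ·: Ll|ll
L/III-1 ? II-1×II-2: LL|Ll|ll
L/III-2 un ·: LL|Ll
L/III-3 aff II-4×II-3: ll
L/IV-1 un III-2×III-1: LL|Ll
⇒ L over [I-1,I-2,II-1,II-2,II-3,II-4,III-1,III-2,III-3,IV-1]: 64 consistent

I-2 ∈ {FF LL, FF Ll, Ff LL, Ff Ll, ff LL, ff Ll}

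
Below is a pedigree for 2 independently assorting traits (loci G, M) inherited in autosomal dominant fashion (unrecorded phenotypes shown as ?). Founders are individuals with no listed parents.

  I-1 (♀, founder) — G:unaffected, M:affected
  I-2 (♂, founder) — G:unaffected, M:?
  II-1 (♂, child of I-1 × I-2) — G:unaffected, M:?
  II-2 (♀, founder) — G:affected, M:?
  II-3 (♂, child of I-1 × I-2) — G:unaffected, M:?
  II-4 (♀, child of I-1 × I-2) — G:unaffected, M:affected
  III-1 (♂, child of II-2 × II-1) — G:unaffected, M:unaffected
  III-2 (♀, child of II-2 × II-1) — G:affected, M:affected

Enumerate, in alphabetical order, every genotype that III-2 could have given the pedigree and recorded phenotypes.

III-2 ∈ {Gg MM, Gg Mm}

G/I-1 un ·: gg
G/I-2 un ·: gg
G/II-1 un I-1×I-2: gg
G/II-2 aff ·: Gg
G/II-3 un I-1×I-2: gg
G/II-4 un I-1×I-2: gg
G/III-1 un II-2×II-1: gg
G/III-2 aff II-2×II-1: Gg
⇒ G over [I-1,I-2,II-1,II-2,II-3,II-4,III-1,III-2]: 1 consistent
M/I-1 aff ·: Mm|MM
M/I-2 ? ·: mm|Mm|MM
M/II-1 ? I-1×I-2: mm|Mm
M/II-2 ? ·: mm|Mm
M/II-3 ? I-1×I-2: mm|Mm|MM
M/II-4 aff I-1×I-2: Mm|MM
M/III-1 un II-2×II-1: mm
M/III-2 aff II-2×II-1: Mm|MM
⇒ M over [I-1,I-2,II-1,II-2,II-3,II-4,III-1,III-2]: 59 consistent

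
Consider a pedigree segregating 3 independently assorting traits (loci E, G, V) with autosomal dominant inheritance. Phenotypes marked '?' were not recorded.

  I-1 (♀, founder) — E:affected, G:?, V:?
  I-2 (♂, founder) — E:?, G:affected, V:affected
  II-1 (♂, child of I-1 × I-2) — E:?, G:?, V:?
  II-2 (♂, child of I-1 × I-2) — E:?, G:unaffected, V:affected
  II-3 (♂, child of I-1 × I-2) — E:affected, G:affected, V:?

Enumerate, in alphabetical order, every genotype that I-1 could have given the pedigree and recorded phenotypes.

I-1 ∈ {EE Gg VV, EE Gg Vv, EE Gg vv, EE gg VV, EE gg Vv, EE gg vv, Ee Gg VV, Ee Gg Vv, Ee Gg vv, Ee gg VV, Ee gg Vv, Ee gg vv}

E/I-1 aff ·: Ee|EE
E/I-2 ? ·: ee|Ee|EE
E/II-1 ? I-1×I-2: ee|Ee|EE
E/II-2 ? I-1×I-2: ee|Ee|EE
E/II-3 aff I-1×I-2: Ee|EE
⇒ E over [I-1,I-2,II-1,II-2,II-3]: 40 consistent
G/I-1 ? ·: gg|Gg
G/I-2 aff ·: Gg
G/II-1 ? I-1×I-2: gg|Gg|GG
G/II-2 un I-1×I-2: gg
G/II-3 aff I-1×I-2: Gg|GG
⇒ G over [I-1,I-2,II-1,II-2,II-3]: 8 consistent
V/I-1 ? ·: vv|Vv|VV
V/I-2 aff ·: Vv|VV
V/II-1 ? I-1×I-2: vv|Vv|VV
V/II-2 aff I-1×I-2: Vv|VV
V/II-3 ? I-1×I-2: vv|Vv|VV
⇒ V over [I-1,I-2,II-1,II-2,II-3]: 40 consistent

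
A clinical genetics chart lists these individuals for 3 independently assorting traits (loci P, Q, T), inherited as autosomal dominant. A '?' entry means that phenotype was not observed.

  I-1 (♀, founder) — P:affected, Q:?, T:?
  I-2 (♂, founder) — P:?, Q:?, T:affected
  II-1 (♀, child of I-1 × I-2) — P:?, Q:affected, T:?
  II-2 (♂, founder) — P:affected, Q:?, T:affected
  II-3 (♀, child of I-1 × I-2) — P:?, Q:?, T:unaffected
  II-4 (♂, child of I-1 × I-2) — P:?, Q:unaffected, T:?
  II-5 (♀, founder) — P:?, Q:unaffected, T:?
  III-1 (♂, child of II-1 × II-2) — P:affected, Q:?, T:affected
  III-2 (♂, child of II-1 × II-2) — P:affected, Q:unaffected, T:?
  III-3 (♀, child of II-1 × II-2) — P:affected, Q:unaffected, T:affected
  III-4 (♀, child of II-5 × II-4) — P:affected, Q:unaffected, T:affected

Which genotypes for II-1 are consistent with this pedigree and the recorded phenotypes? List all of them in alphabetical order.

P/I-1 aff ·: Pp|PP
P/I-2 ? ·: pp|Pp|PP
P/II-1 ? I-1×I-2: pp|Pp|PP
P/II-2 aff ·: Pp|PP
P/II-3 ? I-1×I-2: pp|Pp|PP
P/II-4 ? I-1×I-2: pp|Pp|PP
P/II-5 ? ·: pp|Pp|PP
P/III-1 aff II-1×II-2: Pp|PP
P/III-2 aff II-1×II-2: Pp|PP
P/III-3 aff II-1×II-2: Pp|PP
P/III-4 aff II-5×II-4: Pp|PP
⇒ P over [I-1,I-2,II-1,II-2,II-3,II-4,II-5,III-1,III-2,III-3,III-4]: 2159 consistent
Q/I-1 ? ·: qq|Qq
Q/I-2 ? ·: qq|Qq
Q/II-1 aff I-1×I-2: Qq
Q/II-2 ? ·: qq|Qq
Q/II-3 ? I-1×I-2: qq|Qq|QQ
Q/II-4 un I-1×I-2: qq
Q/II-5 un ·: qq
Q/III-1 ? II-1×II-2: qq|Qq|QQ
Q/III-2 un II-1×II-2: qq
Q/III-3 un II-1×II-2: qq
Q/III-4 un II-5×II-4: qq
⇒ Q over [I-1,I-2,II-1,II-2,II-3,II-4,II-5,III-1,III-2,III-3,III-4]: 35 consistent
T/I-1 ? ·: tt|Tt
T/I-2 aff ·: Tt
T/II-1 ? I-1×I-2: tt|Tt|TT
T/II-2 aff ·: Tt|TT
T/II-3 un I-1×I-2: tt
T/II-4 ? I-1×I-2: tt|Tt|TT
T/II-5 ? ·: tt|Tt|TT
T/III-1 aff II-1×II-2: Tt|TT
T/III-2 ? II-1×II-2: tt|Tt|TT
T/III-3 aff II-1×II-2: Tt|TT
T/III-4 aff II-5×II-4: Tt|TT
⇒ T over [I-1,I-2,II-1,II-2,II-3,II-4,II-5,III-1,III-2,III-3,III-4]: 513 consistent

II-1 ∈ {PP Qq TT, PP Qq Tt, PP Qq tt, Pp Qq TT, Pp Qq Tt, Pp Qq tt, pp Qq TT, pp Qq Tt, pp Qq tt}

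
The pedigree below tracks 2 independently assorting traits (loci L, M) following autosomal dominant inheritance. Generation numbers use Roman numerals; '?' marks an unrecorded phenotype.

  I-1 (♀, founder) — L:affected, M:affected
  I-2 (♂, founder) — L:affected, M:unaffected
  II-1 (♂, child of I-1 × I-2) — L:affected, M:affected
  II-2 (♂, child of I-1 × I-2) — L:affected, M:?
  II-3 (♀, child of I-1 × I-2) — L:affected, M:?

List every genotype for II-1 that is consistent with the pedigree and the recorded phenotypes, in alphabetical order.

II-1 ∈ {LL Mm, Ll Mm}

L/I-1 aff ·: Ll|LL
L/I-2 aff ·: Ll|LL
L/II-1 aff I-1×I-2: Ll|LL
L/II-2 aff I-1×I-2: Ll|LL
L/II-3 aff I-1×I-2: Ll|LL
⇒ L over [I-1,I-2,II-1,II-2,II-3]: 25 consistent
M/I-1 aff ·: Mm|MM
M/I-2 un ·: mm
M/II-1 aff I-1×I-2: Mm
M/II-2 ? I-1×I-2: mm|Mm
M/II-3 ? I-1×I-2: mm|Mm
⇒ M over [I-1,I-2,II-1,II-2,II-3]: 5 consistent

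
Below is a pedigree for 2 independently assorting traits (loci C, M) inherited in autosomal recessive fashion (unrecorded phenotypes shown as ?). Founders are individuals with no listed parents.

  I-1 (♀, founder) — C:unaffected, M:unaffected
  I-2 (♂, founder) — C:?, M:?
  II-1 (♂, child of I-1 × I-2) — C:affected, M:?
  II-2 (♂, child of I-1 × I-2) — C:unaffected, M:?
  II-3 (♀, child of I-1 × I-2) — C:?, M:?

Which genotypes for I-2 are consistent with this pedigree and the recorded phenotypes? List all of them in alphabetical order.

C/I-1 un ·: Cc
C/I-2 ? ·: Cc|cc
C/II-1 aff I-1×I-2: cc
C/II-2 un I-1×I-2: CC|Cc
C/II-3 ? I-1×I-2: CC|Cc|cc
⇒ C over [I-1,I-2,II-1,II-2,II-3]: 8 consistent
M/I-1 un ·: MM|Mm
M/I-2 ? ·: MM|Mm|mm
M/II-1 ? I-1×I-2: MM|Mm|mm
M/II-2 ? I-1×I-2: MM|Mm|mm
M/II-3 ? I-1×I-2: MM|Mm|mm
⇒ M over [I-1,I-2,II-1,II-2,II-3]: 53 consistent

I-2 ∈ {Cc MM, Cc Mm, Cc mm, cc MM, cc Mm, cc mm}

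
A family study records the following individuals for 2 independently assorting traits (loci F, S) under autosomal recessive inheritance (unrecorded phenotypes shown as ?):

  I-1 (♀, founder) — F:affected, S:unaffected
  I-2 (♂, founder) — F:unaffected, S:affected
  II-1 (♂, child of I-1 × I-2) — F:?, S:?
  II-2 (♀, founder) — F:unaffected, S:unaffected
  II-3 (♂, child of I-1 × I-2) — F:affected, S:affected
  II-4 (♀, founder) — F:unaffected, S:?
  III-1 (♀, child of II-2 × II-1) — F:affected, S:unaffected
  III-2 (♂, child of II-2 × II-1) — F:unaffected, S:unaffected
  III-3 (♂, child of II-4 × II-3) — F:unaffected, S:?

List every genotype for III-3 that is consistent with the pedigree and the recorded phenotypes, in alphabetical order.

F/I-1 aff ·: ff
F/I-2 un ·: Ff
F/II-1 ? I-1×I-2: Ff|ff
F/II-2 un ·: Ff
F/II-3 aff I-1×I-2: ff
F/II-4 un ·: FF|Ff
F/III-1 aff II-2×II-1: ff
F/III-2 un II-2×II-1: FF|Ff
F/III-3 un II-4×II-3: Ff
⇒ F over [I-1,I-2,II-1,II-2,II-3,II-4,III-1,III-2,III-3]: 6 consistent
S/I-1 un ·: Ss
S/I-2 aff ·: ss
S/II-1 ? I-1×I-2: Ss|ss
S/II-2 un ·: SS|Ss
S/II-3 aff I-1×I-2: ss
S/II-4 ? ·: SS|Ss|ss
S/III-1 un II-2×II-1: SS|Ss
S/III-2 un II-2×II-1: SS|Ss
S/III-3 ? II-4×II-3: Ss|ss
⇒ S over [I-1,I-2,II-1,II-2,II-3,II-4,III-1,III-2,III-3]: 40 consistent

III-3 ∈ {Ff Ss, Ff ss}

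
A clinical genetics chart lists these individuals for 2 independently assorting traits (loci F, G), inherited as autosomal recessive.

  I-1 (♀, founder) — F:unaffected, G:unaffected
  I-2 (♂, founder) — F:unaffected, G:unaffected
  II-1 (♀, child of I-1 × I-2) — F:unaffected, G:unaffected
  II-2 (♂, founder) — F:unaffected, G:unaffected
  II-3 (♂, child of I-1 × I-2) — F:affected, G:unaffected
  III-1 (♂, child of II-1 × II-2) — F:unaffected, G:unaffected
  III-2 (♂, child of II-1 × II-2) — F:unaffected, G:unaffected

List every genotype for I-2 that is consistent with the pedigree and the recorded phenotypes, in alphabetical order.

I-2 ∈ {Ff GG, Ff Gg}

F/I-1 un ·: Ff
F/I-2 un ·: Ff
F/II-1 un I-1×I-2: FF|Ff
F/II-2 un ·: FF|Ff
F/II-3 aff I-1×I-2: ff
F/III-1 un II-1×II-2: FF|Ff
F/III-2 un II-1×II-2: FF|Ff
⇒ F over [I-1,I-2,II-1,II-2,II-3,III-1,III-2]: 13 consistent
G/I-1 un ·: GG|Gg
G/I-2 un ·: GG|Gg
G/II-1 un I-1×I-2: GG|Gg
G/II-2 un ·: GG|Gg
G/II-3 un I-1×I-2: GG|Gg
G/III-1 un II-1×II-2: GG|Gg
G/III-2 un II-1×II-2: GG|Gg
⇒ G over [I-1,I-2,II-1,II-2,II-3,III-1,III-2]: 83 consistent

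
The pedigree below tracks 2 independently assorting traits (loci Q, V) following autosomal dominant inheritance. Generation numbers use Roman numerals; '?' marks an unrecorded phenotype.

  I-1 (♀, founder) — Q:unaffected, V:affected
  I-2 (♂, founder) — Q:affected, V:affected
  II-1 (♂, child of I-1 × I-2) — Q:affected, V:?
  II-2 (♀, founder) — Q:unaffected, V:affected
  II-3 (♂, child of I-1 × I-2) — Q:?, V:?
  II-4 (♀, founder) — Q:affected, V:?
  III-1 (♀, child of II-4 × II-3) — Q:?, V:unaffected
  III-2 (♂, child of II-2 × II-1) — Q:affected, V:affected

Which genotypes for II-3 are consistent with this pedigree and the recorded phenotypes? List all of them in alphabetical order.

II-3 ∈ {Qq Vv, Qq vv, qq Vv, qq vv}

Q/I-1 un ·: qq
Q/I-2 aff ·: Qq|QQ
Q/II-1 aff I-1×I-2: Qq
Q/II-2 un ·: qq
Q/II-3 ? I-1×I-2: qq|Qq
Q/II-4 aff ·: Qq|QQ
Q/III-1 ? II-4×II-3: qq|Qq|QQ
Q/III-2 aff II-2×II-1: Qq
⇒ Q over [I-1,I-2,II-1,II-2,II-3,II-4,III-1,III-2]: 13 consistent
V/I-1 aff ·: Vv|VV
V/I-2 aff ·: Vv|VV
V/II-1 ? I-1×I-2: vv|Vv|VV
V/II-2 aff ·: Vv|VV
V/II-3 ? I-1×I-2: vv|Vv
V/II-4 ? ·: vv|Vv
V/III-1 un II-4×II-3: vv
V/III-2 aff II-2×II-1: Vv|VV
⇒ V over [I-1,I-2,II-1,II-2,II-3,II-4,III-1,III-2]: 64 consistent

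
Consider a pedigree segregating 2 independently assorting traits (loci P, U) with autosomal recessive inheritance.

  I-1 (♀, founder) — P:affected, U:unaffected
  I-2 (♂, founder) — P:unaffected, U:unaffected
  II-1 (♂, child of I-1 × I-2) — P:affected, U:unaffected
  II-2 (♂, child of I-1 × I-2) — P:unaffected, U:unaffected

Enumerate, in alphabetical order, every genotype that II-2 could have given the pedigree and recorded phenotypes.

II-2 ∈ {Pp UU, Pp Uu}

P/I-1 aff ·: pp
P/I-2 un ·: Pp
P/II-1 aff I-1×I-2: pp
P/II-2 un I-1×I-2: Pp
⇒ P over [I-1,I-2,II-1,II-2]: 1 consistent
U/I-1 un ·: UU|Uu
U/I-2 un ·: UU|Uu
U/II-1 un I-1×I-2: UU|Uu
U/II-2 un I-1×I-2: UU|Uu
⇒ U over [I-1,I-2,II-1,II-2]: 13 consistent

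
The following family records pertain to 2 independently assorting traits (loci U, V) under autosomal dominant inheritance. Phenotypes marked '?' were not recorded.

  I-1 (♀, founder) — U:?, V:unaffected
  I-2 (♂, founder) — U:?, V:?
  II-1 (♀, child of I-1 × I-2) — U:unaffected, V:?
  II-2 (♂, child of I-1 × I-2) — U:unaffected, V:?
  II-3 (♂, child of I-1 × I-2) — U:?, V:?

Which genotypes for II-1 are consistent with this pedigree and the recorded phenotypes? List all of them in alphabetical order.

U/I-1 ? ·: uu|Uu
U/I-2 ? ·: uu|Uu
U/II-1 un I-1×I-2: uu
U/II-2 un I-1×I-2: uu
U/II-3 ? I-1×I-2: uu|Uu|UU
⇒ U over [I-1,I-2,II-1,II-2,II-3]: 8 consistent
V/I-1 un ·: vv
V/I-2 ? ·: vv|Vv|VV
V/II-1 ? I-1×I-2: vv|Vv
V/II-2 ? I-1×I-2: vv|Vv
V/II-3 ? I-1×I-2: vv|Vv
⇒ V over [I-1,I-2,II-1,II-2,II-3]: 10 consistent

II-1 ∈ {uu Vv, uu vv}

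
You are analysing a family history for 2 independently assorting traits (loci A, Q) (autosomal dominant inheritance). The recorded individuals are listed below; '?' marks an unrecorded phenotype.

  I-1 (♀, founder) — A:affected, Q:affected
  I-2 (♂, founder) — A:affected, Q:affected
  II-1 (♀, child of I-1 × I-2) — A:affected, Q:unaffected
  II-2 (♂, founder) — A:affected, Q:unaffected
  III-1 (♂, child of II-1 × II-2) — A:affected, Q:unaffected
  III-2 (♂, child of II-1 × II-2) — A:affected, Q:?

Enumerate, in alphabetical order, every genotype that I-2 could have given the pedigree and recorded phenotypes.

I-2 ∈ {AA Qq, Aa Qq}

A/I-1 aff ·: Aa|AA
A/I-2 aff ·: Aa|AA
A/II-1 aff I-1×I-2: Aa|AA
A/II-2 aff ·: Aa|AA
A/III-1 aff II-1×II-2: Aa|AA
A/III-2 aff II-1×II-2: Aa|AA
⇒ A over [I-1,I-2,II-1,II-2,III-1,III-2]: 44 consistent
Q/I-1 aff ·: Qq
Q/I-2 aff ·: Qq
Q/II-1 un I-1×I-2: qq
Q/II-2 un ·: qq
Q/III-1 un II-1×II-2: qq
Q/III-2 ? II-1×II-2: qq
⇒ Q over [I-1,I-2,II-1,II-2,III-1,III-2]: 1 consistent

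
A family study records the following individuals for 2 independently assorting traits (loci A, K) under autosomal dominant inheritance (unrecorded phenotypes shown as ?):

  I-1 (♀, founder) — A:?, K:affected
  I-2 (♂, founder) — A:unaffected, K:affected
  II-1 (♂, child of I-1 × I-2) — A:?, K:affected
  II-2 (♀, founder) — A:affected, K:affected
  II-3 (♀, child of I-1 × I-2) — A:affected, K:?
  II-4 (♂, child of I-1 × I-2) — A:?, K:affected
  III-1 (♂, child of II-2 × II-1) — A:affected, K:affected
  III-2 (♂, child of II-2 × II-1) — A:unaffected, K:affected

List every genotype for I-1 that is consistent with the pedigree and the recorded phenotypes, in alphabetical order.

I-1 ∈ {AA KK, AA Kk, Aa KK, Aa Kk}

A/I-1 ? ·: Aa|AA
A/I-2 un ·: aa
A/II-1 ? I-1×I-2: aa|Aa
A/II-2 aff ·: Aa
A/II-3 aff I-1×I-2: Aa
A/II-4 ? I-1×I-2: aa|Aa
A/III-1 aff II-2×II-1: Aa|AA
A/III-2 un II-2×II-1: aa
⇒ A over [I-1,I-2,II-1,II-2,II-3,II-4,III-1,III-2]: 8 consistent
K/I-1 aff ·: Kk|KK
K/I-2 aff ·: Kk|KK
K/II-1 aff I-1×I-2: Kk|KK
K/II-2 aff ·: Kk|KK
K/II-3 ? I-1×I-2: kk|Kk|KK
K/II-4 aff I-1×I-2: Kk|KK
K/III-1 aff II-2×II-1: Kk|KK
K/III-2 aff II-2×II-1: Kk|KK
⇒ K over [I-1,I-2,II-1,II-2,II-3,II-4,III-1,III-2]: 187 consistent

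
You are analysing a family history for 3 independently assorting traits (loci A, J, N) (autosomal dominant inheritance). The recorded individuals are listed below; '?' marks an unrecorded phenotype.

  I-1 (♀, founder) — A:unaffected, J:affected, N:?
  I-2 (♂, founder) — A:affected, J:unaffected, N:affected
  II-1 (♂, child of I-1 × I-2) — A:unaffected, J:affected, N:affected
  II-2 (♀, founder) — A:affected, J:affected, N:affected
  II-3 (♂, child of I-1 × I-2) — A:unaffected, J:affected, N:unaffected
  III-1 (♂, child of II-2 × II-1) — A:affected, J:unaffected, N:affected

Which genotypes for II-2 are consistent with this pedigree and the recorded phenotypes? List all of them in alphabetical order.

A/I-1 un ·: aa
A/I-2 aff ·: Aa
A/II-1 un I-1×I-2: aa
A/II-2 aff ·: Aa|AA
A/II-3 un I-1×I-2: aa
A/III-1 aff II-2×II-1: Aa
⇒ A over [I-1,I-2,II-1,II-2,II-3,III-1]: 2 consistent
J/I-1 aff ·: Jj|JJ
J/I-2 un ·: jj
J/II-1 aff I-1×I-2: Jj
J/II-2 aff ·: Jj
J/II-3 aff I-1×I-2: Jj
J/III-1 un II-2×II-1: jj
⇒ J over [I-1,I-2,II-1,II-2,II-3,III-1]: 2 consistent
N/I-1 ? ·: nn|Nn
N/I-2 aff ·: Nn
N/II-1 aff I-1×I-2: Nn|NN
N/II-2 aff ·: Nn|NN
N/II-3 un I-1×I-2: nn
N/III-1 aff II-2×II-1: Nn|NN
⇒ N over [I-1,I-2,II-1,II-2,II-3,III-1]: 11 consistent

II-2 ∈ {AA Jj NN, AA Jj Nn, Aa Jj NN, Aa Jj Nn}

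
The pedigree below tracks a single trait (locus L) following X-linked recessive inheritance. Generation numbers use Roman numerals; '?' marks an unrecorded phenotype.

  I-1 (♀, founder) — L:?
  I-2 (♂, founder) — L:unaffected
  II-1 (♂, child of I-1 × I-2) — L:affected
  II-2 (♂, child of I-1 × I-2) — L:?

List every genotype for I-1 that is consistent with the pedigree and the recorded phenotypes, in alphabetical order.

L/I-1 ? ·: X^LX^l|X^lX^l
L/I-2 un ·: X^LY
L/II-1 aff I-1×I-2: X^lY
L/II-2 ? I-1×I-2: X^LY|X^lY
⇒ L over [I-1,I-2,II-1,II-2]: 3 consistent

I-1 ∈ {X^LX^l, X^lX^l}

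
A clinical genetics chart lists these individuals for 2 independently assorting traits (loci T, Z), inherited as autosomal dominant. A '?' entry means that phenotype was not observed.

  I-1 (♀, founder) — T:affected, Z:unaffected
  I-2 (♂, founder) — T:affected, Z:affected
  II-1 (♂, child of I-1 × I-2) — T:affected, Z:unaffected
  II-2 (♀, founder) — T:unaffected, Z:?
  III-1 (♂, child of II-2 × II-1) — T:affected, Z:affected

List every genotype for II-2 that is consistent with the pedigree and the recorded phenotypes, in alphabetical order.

T/I-1 aff ·: Tt|TT
T/I-2 aff ·: Tt|TT
T/II-1 aff I-1×I-2: Tt|TT
T/II-2 un ·: tt
T/III-1 aff II-2×II-1: Tt
⇒ T over [I-1,I-2,II-1,II-2,III-1]: 7 consistent
Z/I-1 un ·: zz
Z/I-2 aff ·: Zz
Z/II-1 un I-1×I-2: zz
Z/II-2 ? ·: Zz|ZZ
Z/III-1 aff II-2×II-1: Zz
⇒ Z over [I-1,I-2,II-1,II-2,III-1]: 2 consistent

II-2 ∈ {tt ZZ, tt Zz}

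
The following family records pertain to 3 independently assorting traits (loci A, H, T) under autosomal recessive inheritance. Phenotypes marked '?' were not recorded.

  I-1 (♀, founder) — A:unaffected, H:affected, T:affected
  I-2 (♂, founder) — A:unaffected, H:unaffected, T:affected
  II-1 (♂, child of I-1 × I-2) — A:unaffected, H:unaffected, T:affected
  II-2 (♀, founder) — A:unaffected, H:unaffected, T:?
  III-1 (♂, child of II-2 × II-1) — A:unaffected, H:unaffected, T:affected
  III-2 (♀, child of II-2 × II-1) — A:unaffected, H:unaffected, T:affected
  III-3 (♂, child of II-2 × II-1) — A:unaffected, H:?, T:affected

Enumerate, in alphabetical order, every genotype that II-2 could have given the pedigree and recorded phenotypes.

II-2 ∈ {AA HH Tt, AA HH tt, AA Hh Tt, AA Hh tt, Aa HH Tt, Aa HH tt, Aa Hh Tt, Aa Hh tt}

A/I-1 un ·: AA|Aa
A/I-2 un ·: AA|Aa
A/II-1 un I-1×I-2: AA|Aa
A/II-2 un ·: AA|Aa
A/III-1 un II-2×II-1: AA|Aa
A/III-2 un II-2×II-1: AA|Aa
A/III-3 un II-2×II-1: AA|Aa
⇒ A over [I-1,I-2,II-1,II-2,III-1,III-2,III-3]: 84 consistent
H/I-1 aff ·: hh
H/I-2 un ·: HH|Hh
H/II-1 un I-1×I-2: Hh
H/II-2 un ·: HH|Hh
H/III-1 un II-2×II-1: HH|Hh
H/III-2 un II-2×II-1: HH|Hh
H/III-3 ? II-2×II-1: HH|Hh|hh
⇒ H over [I-1,I-2,II-1,II-2,III-1,III-2,III-3]: 40 consistent
T/I-1 aff ·: tt
T/I-2 aff ·: tt
T/II-1 aff I-1×I-2: tt
T/II-2 ? ·: Tt|tt
T/III-1 aff II-2×II-1: tt
T/III-2 aff II-2×II-1: tt
T/III-3 aff II-2×II-1: tt
⇒ T over [I-1,I-2,II-1,II-2,III-1,III-2,III-3]: 2 consistent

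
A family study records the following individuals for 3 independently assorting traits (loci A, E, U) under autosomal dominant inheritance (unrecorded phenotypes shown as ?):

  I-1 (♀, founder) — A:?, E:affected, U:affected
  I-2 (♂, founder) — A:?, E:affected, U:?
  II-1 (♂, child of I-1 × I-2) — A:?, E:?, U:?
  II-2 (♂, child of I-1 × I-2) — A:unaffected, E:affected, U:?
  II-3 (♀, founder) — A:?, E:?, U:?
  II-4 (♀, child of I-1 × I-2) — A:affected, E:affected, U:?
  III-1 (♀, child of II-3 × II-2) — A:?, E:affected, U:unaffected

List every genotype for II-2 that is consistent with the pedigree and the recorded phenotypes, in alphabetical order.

II-2 ∈ {aa EE Uu, aa EE uu, aa Ee Uu, aa Ee uu}

A/I-1 ? ·: aa|Aa
A/I-2 ? ·: aa|Aa
A/II-1 ? I-1×I-2: aa|Aa|AA
A/II-2 un I-1×I-2: aa
A/II-3 ? ·: aa|Aa|AA
A/II-4 aff I-1×I-2: Aa|AA
A/III-1 ? II-3×II-2: aa|Aa
⇒ A over [I-1,I-2,II-1,II-2,II-3,II-4,III-1]: 40 consistent
E/I-1 aff ·: Ee|EE
E/I-2 aff ·: Ee|EE
E/II-1 ? I-1×I-2: ee|Ee|EE
E/II-2 aff I-1×I-2: Ee|EE
E/II-3 ? ·: ee|Ee|EE
E/II-4 aff I-1×I-2: Ee|EE
E/III-1 aff II-3×II-2: Ee|EE
⇒ E over [I-1,I-2,II-1,II-2,II-3,II-4,III-1]: 130 consistent
U/I-1 aff ·: Uu|UU
U/I-2 ? ·: uu|Uu|UU
U/II-1 ? I-1×I-2: uu|Uu|UU
U/II-2 ? I-1×I-2: uu|Uu
U/II-3 ? ·: uu|Uu
U/II-4 ? I-1×I-2: uu|Uu|UU
U/III-1 un II-3×II-2: uu
⇒ U over [I-1,I-2,II-1,II-2,II-3,II-4,III-1]: 70 consistent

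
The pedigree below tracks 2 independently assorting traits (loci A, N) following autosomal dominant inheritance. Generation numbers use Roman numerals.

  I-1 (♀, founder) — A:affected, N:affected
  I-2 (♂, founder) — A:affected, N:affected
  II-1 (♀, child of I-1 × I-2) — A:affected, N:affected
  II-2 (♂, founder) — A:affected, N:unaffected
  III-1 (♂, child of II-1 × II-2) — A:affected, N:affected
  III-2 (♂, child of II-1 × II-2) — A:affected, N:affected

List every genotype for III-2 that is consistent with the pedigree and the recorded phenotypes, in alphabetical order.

III-2 ∈ {AA Nn, Aa Nn}

A/I-1 aff ·: Aa|AA
A/I-2 aff ·: Aa|AA
A/II-1 aff I-1×I-2: Aa|AA
A/II-2 aff ·: Aa|AA
A/III-1 aff II-1×II-2: Aa|AA
A/III-2 aff II-1×II-2: Aa|AA
⇒ A over [I-1,I-2,II-1,II-2,III-1,III-2]: 44 consistent
N/I-1 aff ·: Nn|NN
N/I-2 aff ·: Nn|NN
N/II-1 aff I-1×I-2: Nn|NN
N/II-2 un ·: nn
N/III-1 aff II-1×II-2: Nn
N/III-2 aff II-1×II-2: Nn
⇒ N over [I-1,I-2,II-1,II-2,III-1,III-2]: 7 consistent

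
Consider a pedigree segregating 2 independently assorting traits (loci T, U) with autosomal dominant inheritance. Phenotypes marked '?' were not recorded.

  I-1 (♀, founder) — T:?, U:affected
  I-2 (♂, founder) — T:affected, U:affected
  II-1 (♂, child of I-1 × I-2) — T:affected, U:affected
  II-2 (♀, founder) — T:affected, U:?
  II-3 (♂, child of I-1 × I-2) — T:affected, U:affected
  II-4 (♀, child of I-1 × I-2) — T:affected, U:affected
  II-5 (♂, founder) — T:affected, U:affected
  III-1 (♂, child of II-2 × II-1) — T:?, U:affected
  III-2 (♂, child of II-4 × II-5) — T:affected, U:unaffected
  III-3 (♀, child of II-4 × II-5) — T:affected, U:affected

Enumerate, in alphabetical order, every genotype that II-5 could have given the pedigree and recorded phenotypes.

T/I-1 ? ·: tt|Tt|TT
T/I-2 aff ·: Tt|TT
T/II-1 aff I-1×I-2: Tt|TT
T/II-2 aff ·: Tt|TT
T/II-3 aff I-1×I-2: Tt|TT
T/II-4 aff I-1×I-2: Tt|TT
T/II-5 aff ·: Tt|TT
T/III-1 ? II-2×II-1: tt|Tt|TT
T/III-2 aff II-4×II-5: Tt|TT
T/III-3 aff II-4×II-5: Tt|TT
⇒ T over [I-1,I-2,II-1,II-2,II-3,II-4,II-5,III-1,III-2,III-3]: 719 consistent
U/I-1 aff ·: Uu|UU
U/I-2 aff ·: Uu|UU
U/II-1 aff I-1×I-2: Uu|UU
U/II-2 ? ·: uu|Uu|UU
U/II-3 aff I-1×I-2: Uu|UU
U/II-4 aff I-1×I-2: Uu
U/II-5 aff ·: Uu
U/III-1 aff II-2×II-1: Uu|UU
U/III-2 un II-4×II-5: uu
U/III-3 aff II-4×II-5: Uu|UU
⇒ U over [I-1,I-2,II-1,II-2,II-3,II-4,II-5,III-1,III-2,III-3]: 108 consistent

II-5 ∈ {TT Uu, Tt Uu}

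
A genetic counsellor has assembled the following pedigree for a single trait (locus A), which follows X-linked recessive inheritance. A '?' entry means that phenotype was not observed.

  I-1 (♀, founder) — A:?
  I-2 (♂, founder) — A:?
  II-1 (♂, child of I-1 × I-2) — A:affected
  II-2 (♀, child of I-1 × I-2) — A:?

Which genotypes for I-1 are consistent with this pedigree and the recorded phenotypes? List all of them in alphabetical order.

I-1 ∈ {X^AX^a, X^aX^a}

A/I-1 ? ·: X^AX^a|X^aX^a
A/I-2 ? ·: X^AY|X^aY
A/II-1 aff I-1×I-2: X^aY
A/II-2 ? I-1×I-2: X^AX^A|X^AX^a|X^aX^a
⇒ A over [I-1,I-2,II-1,II-2]: 6 consistent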